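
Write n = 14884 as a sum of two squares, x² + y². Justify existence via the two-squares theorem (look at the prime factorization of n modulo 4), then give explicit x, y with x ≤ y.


Step 1: Factor n = 14884 = 2^2 · 61^2.
Step 2: Check the mod-4 condition on each prime factor: 2 = 2 (special); 61 ≡ 1 (mod 4), exponent 2.
All primes ≡ 3 (mod 4) appear to even exponent (or don't appear), so by the two-squares theorem n IS expressible as a sum of two squares.
Step 3: Build a representation. Group n = k² · m with k = 2 and m = 61 · 61 = 3721 (a product of primes ≡ 1 (mod 4)); a representation of m scales to one of n via (k·x)² + (k·y)² = k²(x² + y²). Each prime p ≡ 1 (mod 4) is itself a sum of two squares; find a² by testing p − a² for a perfect square:
  61: 61 − 1² = 60, 61 − 2² = 57, 61 − 3² = 52, 61 − 4² = 45, 61 − 5² = 36 = 6² ⇒ 61 = 5² + 6².
  Combine using the Brahmagupta–Fibonacci identity (a² + b²)(c² + d²) = (ac − bd)² + (ad + bc)² = (ac + bd)² + (ad − bc)²:
  61 · 61 = 3721: from (5² + 6²)(5² + 6²), take (5·5 − 6·6, 5·6 + 6·5) = (25 − 36, 30 + 30) = (-11, 60); dropping signs (only squares matter) gives (11, 60); check 11² + 60² = 121 + 3600 = 3721 ✓.
  Scale by k = 2: (2·11, 2·60) = (22, 120).
Step 4: Order so x ≤ y and verify: 22² + 120² = 484 + 14400 = 14884 = n. ✓

n = 14884 = 22² + 120² (one valid representation with x ≤ y).


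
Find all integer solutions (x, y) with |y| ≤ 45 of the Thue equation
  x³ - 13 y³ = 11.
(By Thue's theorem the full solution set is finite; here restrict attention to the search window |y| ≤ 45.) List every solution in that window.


The equation is x³ - 13y³ = 11. For fixed y, x³ = 13·y³ + 11, so a solution requires the RHS to be a perfect cube.
Strategy: iterate y from -45 to 45, compute RHS = 13·y³ + 11, and check whether it is a (positive or negative) perfect cube.
Check small values of y:
  y = 0: RHS = 11 is not a perfect cube.
  y = 1: RHS = 24 is not a perfect cube.
  y = -1: RHS = -2 is not a perfect cube.
  y = 2: RHS = 115 is not a perfect cube.
  y = -2: RHS = -93 is not a perfect cube.
  y = 3: RHS = 362 is not a perfect cube.
  y = -3: RHS = -340 is not a perfect cube.
Continuing the search up to |y| = 45 finds no solutions either.
No (x, y) in the scanned range satisfies the equation.

No integer solutions with |y| ≤ 45.


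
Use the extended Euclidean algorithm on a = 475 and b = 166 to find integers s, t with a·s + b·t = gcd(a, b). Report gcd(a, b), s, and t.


Euclidean algorithm on (475, 166) — divide until remainder is 0:
  475 = 2 · 166 + 143
  166 = 1 · 143 + 23
  143 = 6 · 23 + 5
  23 = 4 · 5 + 3
  5 = 1 · 3 + 2
  3 = 1 · 2 + 1
  2 = 2 · 1 + 0
gcd(475, 166) = 1.
Track Bezout coefficients alongside the remainders: start with r₀ = 475 = a·1 + b·0 (s = 1, t = 0) and r₁ = 166 = a·0 + b·1 (s = 0, t = 1); each new remainder r_{k+1} = r_{k-1} − q_k·r_k inherits s_{k+1} = s_{k-1} − q_k·s_k, t_{k+1} = t_{k-1} − q_k·t_k, so r_k = a·s_k + b·t_k at every step:
  q = 2: r = 143, s = 1 − 2·0 = 1, t = 0 − 2·1 = -2  (check: 475·1 + 166·(-2) = 143)
  q = 1: r = 23, s = 0 − 1·1 = -1, t = 1 − 1·(-2) = 3  (check: 475·(-1) + 166·3 = 23)
  q = 6: r = 5, s = 1 − 6·(-1) = 7, t = -2 − 6·3 = -20  (check: 475·7 + 166·(-20) = 5)
  q = 4: r = 3, s = -1 − 4·7 = -29, t = 3 − 4·(-20) = 83  (check: 475·(-29) + 166·83 = 3)
  q = 1: r = 2, s = 7 − 1·(-29) = 36, t = -20 − 1·83 = -103  (check: 475·36 + 166·(-103) = 2)
  q = 1: r = 1, s = -29 − 1·36 = -65, t = 83 − 1·(-103) = 186  (check: 475·(-65) + 166·186 = 1)
The row with r = 1 (the gcd) gives the Bezout coefficients s = -65, t = 186.
Result: 475 · (-65) + 166 · (186) = 1.

gcd(475, 166) = 1; s = -65, t = 186 (check: 475·(-65) + 166·186 = 1).


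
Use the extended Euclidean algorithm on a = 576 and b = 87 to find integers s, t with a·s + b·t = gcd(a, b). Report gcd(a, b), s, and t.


Euclidean algorithm on (576, 87) — divide until remainder is 0:
  576 = 6 · 87 + 54
  87 = 1 · 54 + 33
  54 = 1 · 33 + 21
  33 = 1 · 21 + 12
  21 = 1 · 12 + 9
  12 = 1 · 9 + 3
  9 = 3 · 3 + 0
gcd(576, 87) = 3.
Track Bezout coefficients alongside the remainders: start with r₀ = 576 = a·1 + b·0 (s = 1, t = 0) and r₁ = 87 = a·0 + b·1 (s = 0, t = 1); each new remainder r_{k+1} = r_{k-1} − q_k·r_k inherits s_{k+1} = s_{k-1} − q_k·s_k, t_{k+1} = t_{k-1} − q_k·t_k, so r_k = a·s_k + b·t_k at every step:
  q = 6: r = 54, s = 1 − 6·0 = 1, t = 0 − 6·1 = -6  (check: 576·1 + 87·(-6) = 54)
  q = 1: r = 33, s = 0 − 1·1 = -1, t = 1 − 1·(-6) = 7  (check: 576·(-1) + 87·7 = 33)
  q = 1: r = 21, s = 1 − 1·(-1) = 2, t = -6 − 1·7 = -13  (check: 576·2 + 87·(-13) = 21)
  q = 1: r = 12, s = -1 − 1·2 = -3, t = 7 − 1·(-13) = 20  (check: 576·(-3) + 87·20 = 12)
  q = 1: r = 9, s = 2 − 1·(-3) = 5, t = -13 − 1·20 = -33  (check: 576·5 + 87·(-33) = 9)
  q = 1: r = 3, s = -3 − 1·5 = -8, t = 20 − 1·(-33) = 53  (check: 576·(-8) + 87·53 = 3)
The row with r = 3 (the gcd) gives the Bezout coefficients s = -8, t = 53.
Result: 576 · (-8) + 87 · (53) = 3.

gcd(576, 87) = 3; s = -8, t = 53 (check: 576·(-8) + 87·53 = 3).


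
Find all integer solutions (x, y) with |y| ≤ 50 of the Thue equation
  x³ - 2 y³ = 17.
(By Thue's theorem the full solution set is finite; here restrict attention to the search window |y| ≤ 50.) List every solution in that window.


The equation is x³ - 2y³ = 17. For fixed y, x³ = 2·y³ + 17, so a solution requires the RHS to be a perfect cube.
Strategy: iterate y from -50 to 50, compute RHS = 2·y³ + 17, and check whether it is a (positive or negative) perfect cube.
Check small values of y:
  y = 0: RHS = 17 is not a perfect cube.
  y = 1: RHS = 19 is not a perfect cube.
  y = -1: RHS = 15 is not a perfect cube.
  y = 2: RHS = 33 is not a perfect cube.
  y = -2: RHS = 1 = (1)³ ⇒ x = 1 works.
  y = 3: RHS = 71 is not a perfect cube.
  y = -3: RHS = -37 is not a perfect cube.
Continuing the search up to |y| = 50 finds no further solutions beyond those listed.
Collected solutions: (1, -2).

Solutions (with |y| ≤ 50): (1, -2).


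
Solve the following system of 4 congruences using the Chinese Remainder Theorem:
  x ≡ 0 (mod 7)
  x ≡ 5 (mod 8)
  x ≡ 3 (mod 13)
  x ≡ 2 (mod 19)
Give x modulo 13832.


Product of moduli M = 7 · 8 · 13 · 19 = 13832.
Merge one congruence at a time:
  Start: x ≡ 0 (mod 7).
  Combine with x ≡ 5 (mod 8); new modulus lcm = 56.
    Write x = 0 + 7·t and substitute into x ≡ 5 (mod 8): 7·t ≡ 5 − 0 = 5 (mod 8).
    The inverse of 7 mod 8 is 7 (since 7·7 = 49 = 6·8 + 1), so t ≡ 7·5 = 35 ≡ 3 (mod 8).
    Then x = 0 + 7·3 = 21, valid modulo lcm(7, 8) = 56: x ≡ 21 (mod 56).
  Combine with x ≡ 3 (mod 13); new modulus lcm = 728.
    Write x = 21 + 56·t and substitute into x ≡ 3 (mod 13): 56·t ≡ 3 − 21 = -18 (mod 13).
    Reduce coefficients mod 13: 4·t ≡ 8 (mod 13).
    The inverse of 4 mod 13 is 10 (since 4·10 = 40 = 3·13 + 1), so t ≡ 10·8 = 80 ≡ 2 (mod 13).
    Then x = 21 + 56·2 = 133, valid modulo lcm(56, 13) = 728: x ≡ 133 (mod 728).
  Combine with x ≡ 2 (mod 19); new modulus lcm = 13832.
    Write x = 133 + 728·t and substitute into x ≡ 2 (mod 19): 728·t ≡ 2 − 133 = -131 (mod 19).
    Reduce coefficients mod 19: 6·t ≡ 2 (mod 19).
    The inverse of 6 mod 19 is 16 (since 6·16 = 96 = 5·19 + 1), so t ≡ 16·2 = 32 ≡ 13 (mod 19).
    Then x = 133 + 728·13 = 9597, valid modulo lcm(728, 19) = 13832: x ≡ 9597 (mod 13832).
Verify against each original: 9597 mod 7 = 0, 9597 mod 8 = 5, 9597 mod 13 = 3, 9597 mod 19 = 2.

x ≡ 9597 (mod 13832).


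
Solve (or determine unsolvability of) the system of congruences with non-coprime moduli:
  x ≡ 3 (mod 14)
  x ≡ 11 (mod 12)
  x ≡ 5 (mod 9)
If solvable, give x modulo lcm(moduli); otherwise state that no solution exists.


Moduli 14, 12, 9 are not pairwise coprime, so CRT works modulo lcm(m_i) when all pairwise compatibility conditions hold.
Pairwise compatibility: gcd(m_i, m_j) must divide a_i - a_j for every pair.
Merge one congruence at a time:
  Start: x ≡ 3 (mod 14).
  Combine with x ≡ 11 (mod 12): gcd(14, 12) = 2; 11 - 3 = 8, which IS divisible by 2, so compatible.
    Write x = 3 + 14·t and substitute into x ≡ 11 (mod 12): 14·t ≡ 11 − 3 = 8 (mod 12).
    Divide the congruence (and modulus) by g = 2: 7·t ≡ 4 (mod 6).
    Reduce coefficients mod 6: 1·t ≡ 4 (mod 6).
    So t ≡ 4 (mod 6).
    Then x = 3 + 14·4 = 59, valid modulo lcm(14, 12) = 84: x ≡ 59 (mod 84).
  Combine with x ≡ 5 (mod 9): gcd(84, 9) = 3; 5 - 59 = -54, which IS divisible by 3, so compatible.
    Write x = 59 + 84·t and substitute into x ≡ 5 (mod 9): 84·t ≡ 5 − 59 = -54 (mod 9).
    Divide the congruence (and modulus) by g = 3: 28·t ≡ -18 (mod 3).
    Reduce coefficients mod 3: 1·t ≡ 0 (mod 3).
    So t ≡ 0 (mod 3).
    Then x = 59 + 84·0 = 59, valid modulo lcm(84, 9) = 252: x ≡ 59 (mod 252).
Verify: 59 mod 14 = 3, 59 mod 12 = 11, 59 mod 9 = 5.

x ≡ 59 (mod 252).


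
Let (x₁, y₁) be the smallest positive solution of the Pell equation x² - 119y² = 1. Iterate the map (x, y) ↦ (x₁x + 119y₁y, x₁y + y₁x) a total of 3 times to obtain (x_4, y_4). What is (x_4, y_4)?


Step 1: Find the fundamental solution (x₁, y₁) of x² - 119y² = 1.
  Expand √119 as a continued fraction. a₀ = ⌊√119⌋ = 10; iterate m_{k+1} = d_k·a_k − m_k, d_{k+1} = (119 − m_{k+1}²)/d_k, a_{k+1} = ⌊(a₀ + m_{k+1})/d_{k+1}⌋ (starting m₀ = 0, d₀ = 1), with convergents p_k = a_k·p_{k-1} + p_{k-2}, q_k = a_k·q_{k-1} + q_{k-2} (p₋₁ = 1, q₋₁ = 0):
  k = 0: a₀ = 10; p₀/q₀ = 10/1; p₀² − 119·q₀² = 100 − 119 = -19.
  k = 1: m = 10, d = 19, a = ⌊(10 + 10)/19⌋ = 1; p/q = (1·10 + 1)/(1·1 + 0) = 11/1; p² − 119·q² = 121 − 119 = 2.
  k = 2: m = 9, d = 2, a = ⌊(10 + 9)/2⌋ = 9; p/q = (9·11 + 10)/(9·1 + 1) = 109/10; p² − 119·q² = 11881 − 11900 = -19.
  k = 3: m = 9, d = 19, a = ⌊(10 + 9)/19⌋ = 1; p/q = (1·109 + 11)/(1·10 + 1) = 120/11; p² − 119·q² = 14400 − 14399 = 1.
  The first convergent with p² − 119·q² = 1 gives the fundamental solution (x₁, y₁) = (120, 11).
Step 2: Apply the recurrence (x_{n+1}, y_{n+1}) = (x₁x_n + 119y₁y_n, x₁y_n + y₁x_n) repeatedly.
  From (x_1, y_1) = (120, 11): x_2 = 120·120 + 119·11·11 = 28799; y_2 = 120·11 + 11·120 = 2640.
  From (x_2, y_2) = (28799, 2640): x_3 = 120·28799 + 119·11·2640 = 6911640; y_3 = 120·2640 + 11·28799 = 633589.
  From (x_3, y_3) = (6911640, 633589): x_4 = 120·6911640 + 119·11·633589 = 1658764801; y_4 = 120·633589 + 11·6911640 = 152058720.
Step 3: Verify x_4² - 119·y_4² = 2751500665036569601 - 2751500665036569600 = 1 (should be 1). ✓

(x_1, y_1) = (120, 11); (x_4, y_4) = (1658764801, 152058720).


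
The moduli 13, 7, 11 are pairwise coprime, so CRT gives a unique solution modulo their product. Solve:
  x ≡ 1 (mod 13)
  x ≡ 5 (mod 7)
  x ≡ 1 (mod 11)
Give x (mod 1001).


Moduli 13, 7, 11 are pairwise coprime; by CRT there is a unique solution modulo M = 13 · 7 · 11 = 1001.
Solve pairwise, accumulating the modulus:
  Start with x ≡ 1 (mod 13).
  Combine with x ≡ 5 (mod 7): since gcd(13, 7) = 1, we get a unique residue mod 91.
    Write x = 1 + 13·t and substitute into x ≡ 5 (mod 7): 13·t ≡ 5 − 1 = 4 (mod 7).
    Reduce coefficients mod 7: 6·t ≡ 4 (mod 7).
    The inverse of 6 mod 7 is 6 (since 6·6 = 36 = 5·7 + 1), so t ≡ 6·4 = 24 ≡ 3 (mod 7).
    Then x = 1 + 13·3 = 40, valid modulo lcm(13, 7) = 91: x ≡ 40 (mod 91).
  Combine with x ≡ 1 (mod 11): since gcd(91, 11) = 1, we get a unique residue mod 1001.
    Write x = 40 + 91·t and substitute into x ≡ 1 (mod 11): 91·t ≡ 1 − 40 = -39 (mod 11).
    Reduce coefficients mod 11: 3·t ≡ 5 (mod 11).
    The inverse of 3 mod 11 is 4 (since 3·4 = 12 = 1·11 + 1), so t ≡ 4·5 = 20 ≡ 9 (mod 11).
    Then x = 40 + 91·9 = 859, valid modulo lcm(91, 11) = 1001: x ≡ 859 (mod 1001).
Verify: 859 mod 13 = 1 ✓, 859 mod 7 = 5 ✓, 859 mod 11 = 1 ✓.

x ≡ 859 (mod 1001).


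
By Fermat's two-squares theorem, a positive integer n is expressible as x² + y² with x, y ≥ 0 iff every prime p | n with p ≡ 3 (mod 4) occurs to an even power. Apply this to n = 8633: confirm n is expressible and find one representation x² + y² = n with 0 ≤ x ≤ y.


Step 1: Factor n = 8633 = 89 · 97.
Step 2: Check the mod-4 condition on each prime factor: 89 ≡ 1 (mod 4), exponent 1; 97 ≡ 1 (mod 4), exponent 1.
All primes ≡ 3 (mod 4) appear to even exponent (or don't appear), so by the two-squares theorem n IS expressible as a sum of two squares.
Step 3: Build a representation. Here n = 89 · 97 is a product of primes ≡ 1 (mod 4). Each prime p ≡ 1 (mod 4) is itself a sum of two squares; find a² by testing p − a² for a perfect square:
  89: 89 − 1² = 88, 89 − 2² = 85, 89 − 3² = 80, 89 − 4² = 73, 89 − 5² = 64 = 8² ⇒ 89 = 5² + 8².
  97: 97 − 1² = 96, 97 − 2² = 93, 97 − 3² = 88, 97 − 4² = 81 = 9² ⇒ 97 = 4² + 9².
  Combine using the Brahmagupta–Fibonacci identity (a² + b²)(c² + d²) = (ac − bd)² + (ad + bc)² = (ac + bd)² + (ad − bc)²:
  89 · 97 = 8633: from (5² + 8²)(4² + 9²), take (5·4 − 8·9, 5·9 + 8·4) = (20 − 72, 45 + 32) = (-52, 77); dropping signs (only squares matter) gives (52, 77); check 52² + 77² = 2704 + 5929 = 8633 ✓.
Step 4: Order so x ≤ y and verify: 52² + 77² = 2704 + 5929 = 8633 = n. ✓

n = 8633 = 52² + 77² (one valid representation with x ≤ y).


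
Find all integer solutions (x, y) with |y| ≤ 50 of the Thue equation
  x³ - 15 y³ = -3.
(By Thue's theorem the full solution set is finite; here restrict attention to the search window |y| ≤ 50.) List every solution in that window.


The equation is x³ - 15y³ = -3. For fixed y, x³ = 15·y³ − 3, so a solution requires the RHS to be a perfect cube.
Strategy: iterate y from -50 to 50, compute RHS = 15·y³ − 3, and check whether it is a (positive or negative) perfect cube.
Check small values of y:
  y = 0: RHS = -3 is not a perfect cube.
  y = 1: RHS = 12 is not a perfect cube.
  y = -1: RHS = -18 is not a perfect cube.
  y = 2: RHS = 117 is not a perfect cube.
  y = -2: RHS = -123 is not a perfect cube.
  y = 3: RHS = 402 is not a perfect cube.
  y = -3: RHS = -408 is not a perfect cube.
Continuing the search up to |y| = 50 finds no solutions either.
No (x, y) in the scanned range satisfies the equation.

No integer solutions with |y| ≤ 50.


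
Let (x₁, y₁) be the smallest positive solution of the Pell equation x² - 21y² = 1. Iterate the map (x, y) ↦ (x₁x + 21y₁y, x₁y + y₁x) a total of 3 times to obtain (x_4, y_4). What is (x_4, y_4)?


Step 1: Find the fundamental solution (x₁, y₁) of x² - 21y² = 1.
  Expand √21 as a continued fraction. a₀ = ⌊√21⌋ = 4; iterate m_{k+1} = d_k·a_k − m_k, d_{k+1} = (21 − m_{k+1}²)/d_k, a_{k+1} = ⌊(a₀ + m_{k+1})/d_{k+1}⌋ (starting m₀ = 0, d₀ = 1), with convergents p_k = a_k·p_{k-1} + p_{k-2}, q_k = a_k·q_{k-1} + q_{k-2} (p₋₁ = 1, q₋₁ = 0):
  k = 0: a₀ = 4; p₀/q₀ = 4/1; p₀² − 21·q₀² = 16 − 21 = -5.
  k = 1: m = 4, d = 5, a = ⌊(4 + 4)/5⌋ = 1; p/q = (1·4 + 1)/(1·1 + 0) = 5/1; p² − 21·q² = 25 − 21 = 4.
  k = 2: m = 1, d = 4, a = ⌊(4 + 1)/4⌋ = 1; p/q = (1·5 + 4)/(1·1 + 1) = 9/2; p² − 21·q² = 81 − 84 = -3.
  k = 3: m = 3, d = 3, a = ⌊(4 + 3)/3⌋ = 2; p/q = (2·9 + 5)/(2·2 + 1) = 23/5; p² − 21·q² = 529 − 525 = 4.
  k = 4: m = 3, d = 4, a = ⌊(4 + 3)/4⌋ = 1; p/q = (1·23 + 9)/(1·5 + 2) = 32/7; p² − 21·q² = 1024 − 1029 = -5.
  k = 5: m = 1, d = 5, a = ⌊(4 + 1)/5⌋ = 1; p/q = (1·32 + 23)/(1·7 + 5) = 55/12; p² − 21·q² = 3025 − 3024 = 1.
  The first convergent with p² − 21·q² = 1 gives the fundamental solution (x₁, y₁) = (55, 12).
Step 2: Apply the recurrence (x_{n+1}, y_{n+1}) = (x₁x_n + 21y₁y_n, x₁y_n + y₁x_n) repeatedly.
  From (x_1, y_1) = (55, 12): x_2 = 55·55 + 21·12·12 = 6049; y_2 = 55·12 + 12·55 = 1320.
  From (x_2, y_2) = (6049, 1320): x_3 = 55·6049 + 21·12·1320 = 665335; y_3 = 55·1320 + 12·6049 = 145188.
  From (x_3, y_3) = (665335, 145188): x_4 = 55·665335 + 21·12·145188 = 73180801; y_4 = 55·145188 + 12·665335 = 15969360.
Step 3: Verify x_4² - 21·y_4² = 5355429635001601 - 5355429635001600 = 1 (should be 1). ✓

(x_1, y_1) = (55, 12); (x_4, y_4) = (73180801, 15969360).


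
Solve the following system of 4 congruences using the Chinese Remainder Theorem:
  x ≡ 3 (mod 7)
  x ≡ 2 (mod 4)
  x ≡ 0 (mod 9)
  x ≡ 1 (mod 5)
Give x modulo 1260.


Product of moduli M = 7 · 4 · 9 · 5 = 1260.
Merge one congruence at a time:
  Start: x ≡ 3 (mod 7).
  Combine with x ≡ 2 (mod 4); new modulus lcm = 28.
    Write x = 3 + 7·t and substitute into x ≡ 2 (mod 4): 7·t ≡ 2 − 3 = -1 (mod 4).
    Reduce coefficients mod 4: 3·t ≡ 3 (mod 4).
    The inverse of 3 mod 4 is 3 (since 3·3 = 9 = 2·4 + 1), so t ≡ 3·3 = 9 ≡ 1 (mod 4).
    Then x = 3 + 7·1 = 10, valid modulo lcm(7, 4) = 28: x ≡ 10 (mod 28).
  Combine with x ≡ 0 (mod 9); new modulus lcm = 252.
    Write x = 10 + 28·t and substitute into x ≡ 0 (mod 9): 28·t ≡ 0 − 10 = -10 (mod 9).
    Reduce coefficients mod 9: 1·t ≡ 8 (mod 9).
    So t ≡ 8 (mod 9).
    Then x = 10 + 28·8 = 234, valid modulo lcm(28, 9) = 252: x ≡ 234 (mod 252).
  Combine with x ≡ 1 (mod 5); new modulus lcm = 1260.
    Write x = 234 + 252·t and substitute into x ≡ 1 (mod 5): 252·t ≡ 1 − 234 = -233 (mod 5).
    Reduce coefficients mod 5: 2·t ≡ 2 (mod 5).
    The inverse of 2 mod 5 is 3 (since 2·3 = 6 = 1·5 + 1), so t ≡ 3·2 = 6 ≡ 1 (mod 5).
    Then x = 234 + 252·1 = 486, valid modulo lcm(252, 5) = 1260: x ≡ 486 (mod 1260).
Verify against each original: 486 mod 7 = 3, 486 mod 4 = 2, 486 mod 9 = 0, 486 mod 5 = 1.

x ≡ 486 (mod 1260).


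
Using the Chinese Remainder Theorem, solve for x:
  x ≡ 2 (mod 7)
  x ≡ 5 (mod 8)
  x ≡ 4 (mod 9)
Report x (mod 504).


Moduli 7, 8, 9 are pairwise coprime; by CRT there is a unique solution modulo M = 7 · 8 · 9 = 504.
Solve pairwise, accumulating the modulus:
  Start with x ≡ 2 (mod 7).
  Combine with x ≡ 5 (mod 8): since gcd(7, 8) = 1, we get a unique residue mod 56.
    Write x = 2 + 7·t and substitute into x ≡ 5 (mod 8): 7·t ≡ 5 − 2 = 3 (mod 8).
    The inverse of 7 mod 8 is 7 (since 7·7 = 49 = 6·8 + 1), so t ≡ 7·3 = 21 ≡ 5 (mod 8).
    Then x = 2 + 7·5 = 37, valid modulo lcm(7, 8) = 56: x ≡ 37 (mod 56).
  Combine with x ≡ 4 (mod 9): since gcd(56, 9) = 1, we get a unique residue mod 504.
    Write x = 37 + 56·t and substitute into x ≡ 4 (mod 9): 56·t ≡ 4 − 37 = -33 (mod 9).
    Reduce coefficients mod 9: 2·t ≡ 3 (mod 9).
    The inverse of 2 mod 9 is 5 (since 2·5 = 10 = 1·9 + 1), so t ≡ 5·3 = 15 ≡ 6 (mod 9).
    Then x = 37 + 56·6 = 373, valid modulo lcm(56, 9) = 504: x ≡ 373 (mod 504).
Verify: 373 mod 7 = 2 ✓, 373 mod 8 = 5 ✓, 373 mod 9 = 4 ✓.

x ≡ 373 (mod 504).


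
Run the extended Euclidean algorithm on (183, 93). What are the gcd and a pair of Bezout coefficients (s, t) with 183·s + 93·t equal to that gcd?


Euclidean algorithm on (183, 93) — divide until remainder is 0:
  183 = 1 · 93 + 90
  93 = 1 · 90 + 3
  90 = 30 · 3 + 0
gcd(183, 93) = 3.
Track Bezout coefficients alongside the remainders: start with r₀ = 183 = a·1 + b·0 (s = 1, t = 0) and r₁ = 93 = a·0 + b·1 (s = 0, t = 1); each new remainder r_{k+1} = r_{k-1} − q_k·r_k inherits s_{k+1} = s_{k-1} − q_k·s_k, t_{k+1} = t_{k-1} − q_k·t_k, so r_k = a·s_k + b·t_k at every step:
  q = 1: r = 90, s = 1 − 1·0 = 1, t = 0 − 1·1 = -1  (check: 183·1 + 93·(-1) = 90)
  q = 1: r = 3, s = 0 − 1·1 = -1, t = 1 − 1·(-1) = 2  (check: 183·(-1) + 93·2 = 3)
The row with r = 3 (the gcd) gives the Bezout coefficients s = -1, t = 2.
Result: 183 · (-1) + 93 · (2) = 3.

gcd(183, 93) = 3; s = -1, t = 2 (check: 183·(-1) + 93·2 = 3).


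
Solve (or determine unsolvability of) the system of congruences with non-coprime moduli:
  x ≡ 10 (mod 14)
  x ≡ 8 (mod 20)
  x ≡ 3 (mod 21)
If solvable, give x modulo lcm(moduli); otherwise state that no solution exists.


Moduli 14, 20, 21 are not pairwise coprime, so CRT works modulo lcm(m_i) when all pairwise compatibility conditions hold.
Pairwise compatibility: gcd(m_i, m_j) must divide a_i - a_j for every pair.
Merge one congruence at a time:
  Start: x ≡ 10 (mod 14).
  Combine with x ≡ 8 (mod 20): gcd(14, 20) = 2; 8 - 10 = -2, which IS divisible by 2, so compatible.
    Write x = 10 + 14·t and substitute into x ≡ 8 (mod 20): 14·t ≡ 8 − 10 = -2 (mod 20).
    Divide the congruence (and modulus) by g = 2: 7·t ≡ -1 (mod 10).
    Reduce coefficients mod 10: 7·t ≡ 9 (mod 10).
    The inverse of 7 mod 10 is 3 (since 7·3 = 21 = 2·10 + 1), so t ≡ 3·9 = 27 ≡ 7 (mod 10).
    Then x = 10 + 14·7 = 108, valid modulo lcm(14, 20) = 140: x ≡ 108 (mod 140).
  Combine with x ≡ 3 (mod 21): gcd(140, 21) = 7; 3 - 108 = -105, which IS divisible by 7, so compatible.
    Write x = 108 + 140·t and substitute into x ≡ 3 (mod 21): 140·t ≡ 3 − 108 = -105 (mod 21).
    Divide the congruence (and modulus) by g = 7: 20·t ≡ -15 (mod 3).
    Reduce coefficients mod 3: 2·t ≡ 0 (mod 3).
    The inverse of 2 mod 3 is 2 (since 2·2 = 4 = 1·3 + 1), so t ≡ 2·0 = 0 ≡ 0 (mod 3).
    Then x = 108 + 140·0 = 108, valid modulo lcm(140, 21) = 420: x ≡ 108 (mod 420).
Verify: 108 mod 14 = 10, 108 mod 20 = 8, 108 mod 21 = 3.

x ≡ 108 (mod 420).


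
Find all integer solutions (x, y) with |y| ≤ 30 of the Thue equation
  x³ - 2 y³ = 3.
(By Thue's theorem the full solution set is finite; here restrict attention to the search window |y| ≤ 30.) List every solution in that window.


The equation is x³ - 2y³ = 3. For fixed y, x³ = 2·y³ + 3, so a solution requires the RHS to be a perfect cube.
Strategy: iterate y from -30 to 30, compute RHS = 2·y³ + 3, and check whether it is a (positive or negative) perfect cube.
Check small values of y:
  y = 0: RHS = 3 is not a perfect cube.
  y = 1: RHS = 5 is not a perfect cube.
  y = -1: RHS = 1 = (1)³ ⇒ x = 1 works.
  y = 2: RHS = 19 is not a perfect cube.
  y = -2: RHS = -13 is not a perfect cube.
  y = 3: RHS = 57 is not a perfect cube.
  y = -3: RHS = -51 is not a perfect cube.
Continuing, at y = -4: RHS = -125 = (-5)³ ⇒ x = -5 works.
Searching the remaining y in |y| ≤ 30 finds no further solutions.
Collected solutions: (1, -1), (-5, -4).

Solutions (with |y| ≤ 30): (1, -1), (-5, -4).


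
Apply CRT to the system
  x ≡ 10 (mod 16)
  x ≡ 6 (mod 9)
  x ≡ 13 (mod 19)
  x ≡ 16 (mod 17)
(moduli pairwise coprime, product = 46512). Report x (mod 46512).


Product of moduli M = 16 · 9 · 19 · 17 = 46512.
Merge one congruence at a time:
  Start: x ≡ 10 (mod 16).
  Combine with x ≡ 6 (mod 9); new modulus lcm = 144.
    Write x = 10 + 16·t and substitute into x ≡ 6 (mod 9): 16·t ≡ 6 − 10 = -4 (mod 9).
    Reduce coefficients mod 9: 7·t ≡ 5 (mod 9).
    The inverse of 7 mod 9 is 4 (since 7·4 = 28 = 3·9 + 1), so t ≡ 4·5 = 20 ≡ 2 (mod 9).
    Then x = 10 + 16·2 = 42, valid modulo lcm(16, 9) = 144: x ≡ 42 (mod 144).
  Combine with x ≡ 13 (mod 19); new modulus lcm = 2736.
    Write x = 42 + 144·t and substitute into x ≡ 13 (mod 19): 144·t ≡ 13 − 42 = -29 (mod 19).
    Reduce coefficients mod 19: 11·t ≡ 9 (mod 19).
    The inverse of 11 mod 19 is 7 (since 11·7 = 77 = 4·19 + 1), so t ≡ 7·9 = 63 ≡ 6 (mod 19).
    Then x = 42 + 144·6 = 906, valid modulo lcm(144, 19) = 2736: x ≡ 906 (mod 2736).
  Combine with x ≡ 16 (mod 17); new modulus lcm = 46512.
    Write x = 906 + 2736·t and substitute into x ≡ 16 (mod 17): 2736·t ≡ 16 − 906 = -890 (mod 17).
    Reduce coefficients mod 17: 16·t ≡ 11 (mod 17).
    The inverse of 16 mod 17 is 16 (since 16·16 = 256 = 15·17 + 1), so t ≡ 16·11 = 176 ≡ 6 (mod 17).
    Then x = 906 + 2736·6 = 17322, valid modulo lcm(2736, 17) = 46512: x ≡ 17322 (mod 46512).
Verify against each original: 17322 mod 16 = 10, 17322 mod 9 = 6, 17322 mod 19 = 13, 17322 mod 17 = 16.

x ≡ 17322 (mod 46512).


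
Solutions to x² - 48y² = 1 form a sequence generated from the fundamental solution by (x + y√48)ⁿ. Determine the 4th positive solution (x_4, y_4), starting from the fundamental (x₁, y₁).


Step 1: Find the fundamental solution (x₁, y₁) of x² - 48y² = 1.
  Expand √48 as a continued fraction. a₀ = ⌊√48⌋ = 6; iterate m_{k+1} = d_k·a_k − m_k, d_{k+1} = (48 − m_{k+1}²)/d_k, a_{k+1} = ⌊(a₀ + m_{k+1})/d_{k+1}⌋ (starting m₀ = 0, d₀ = 1), with convergents p_k = a_k·p_{k-1} + p_{k-2}, q_k = a_k·q_{k-1} + q_{k-2} (p₋₁ = 1, q₋₁ = 0):
  k = 0: a₀ = 6; p₀/q₀ = 6/1; p₀² − 48·q₀² = 36 − 48 = -12.
  k = 1: m = 6, d = 12, a = ⌊(6 + 6)/12⌋ = 1; p/q = (1·6 + 1)/(1·1 + 0) = 7/1; p² − 48·q² = 49 − 48 = 1.
  The first convergent with p² − 48·q² = 1 gives the fundamental solution (x₁, y₁) = (7, 1).
Step 2: Apply the recurrence (x_{n+1}, y_{n+1}) = (x₁x_n + 48y₁y_n, x₁y_n + y₁x_n) repeatedly.
  From (x_1, y_1) = (7, 1): x_2 = 7·7 + 48·1·1 = 97; y_2 = 7·1 + 1·7 = 14.
  From (x_2, y_2) = (97, 14): x_3 = 7·97 + 48·1·14 = 1351; y_3 = 7·14 + 1·97 = 195.
  From (x_3, y_3) = (1351, 195): x_4 = 7·1351 + 48·1·195 = 18817; y_4 = 7·195 + 1·1351 = 2716.
Step 3: Verify x_4² - 48·y_4² = 354079489 - 354079488 = 1 (should be 1). ✓

(x_1, y_1) = (7, 1); (x_4, y_4) = (18817, 2716).


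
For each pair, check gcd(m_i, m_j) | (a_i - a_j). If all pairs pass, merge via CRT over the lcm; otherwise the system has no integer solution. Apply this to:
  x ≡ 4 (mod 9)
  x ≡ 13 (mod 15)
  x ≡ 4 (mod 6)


Moduli 9, 15, 6 are not pairwise coprime, so CRT works modulo lcm(m_i) when all pairwise compatibility conditions hold.
Pairwise compatibility: gcd(m_i, m_j) must divide a_i - a_j for every pair.
Merge one congruence at a time:
  Start: x ≡ 4 (mod 9).
  Combine with x ≡ 13 (mod 15): gcd(9, 15) = 3; 13 - 4 = 9, which IS divisible by 3, so compatible.
    Write x = 4 + 9·t and substitute into x ≡ 13 (mod 15): 9·t ≡ 13 − 4 = 9 (mod 15).
    Divide the congruence (and modulus) by g = 3: 3·t ≡ 3 (mod 5).
    The inverse of 3 mod 5 is 2 (since 3·2 = 6 = 1·5 + 1), so t ≡ 2·3 = 6 ≡ 1 (mod 5).
    Then x = 4 + 9·1 = 13, valid modulo lcm(9, 15) = 45: x ≡ 13 (mod 45).
  Combine with x ≡ 4 (mod 6): gcd(45, 6) = 3; 4 - 13 = -9, which IS divisible by 3, so compatible.
    Write x = 13 + 45·t and substitute into x ≡ 4 (mod 6): 45·t ≡ 4 − 13 = -9 (mod 6).
    Divide the congruence (and modulus) by g = 3: 15·t ≡ -3 (mod 2).
    Reduce coefficients mod 2: 1·t ≡ 1 (mod 2).
    So t ≡ 1 (mod 2).
    Then x = 13 + 45·1 = 58, valid modulo lcm(45, 6) = 90: x ≡ 58 (mod 90).
Verify: 58 mod 9 = 4, 58 mod 15 = 13, 58 mod 6 = 4.

x ≡ 58 (mod 90).


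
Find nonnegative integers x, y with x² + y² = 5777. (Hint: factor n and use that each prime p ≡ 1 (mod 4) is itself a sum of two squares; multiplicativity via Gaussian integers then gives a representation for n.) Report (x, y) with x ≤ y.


Step 1: Factor n = 5777 = 53 · 109.
Step 2: Check the mod-4 condition on each prime factor: 53 ≡ 1 (mod 4), exponent 1; 109 ≡ 1 (mod 4), exponent 1.
All primes ≡ 3 (mod 4) appear to even exponent (or don't appear), so by the two-squares theorem n IS expressible as a sum of two squares.
Step 3: Build a representation. Here n = 53 · 109 is a product of primes ≡ 1 (mod 4). Each prime p ≡ 1 (mod 4) is itself a sum of two squares; find a² by testing p − a² for a perfect square:
  53: 53 − 1² = 52, 53 − 2² = 49 = 7² ⇒ 53 = 2² + 7².
  109: 109 − 1² = 108, 109 − 2² = 105, 109 − 3² = 100 = 10² ⇒ 109 = 3² + 10².
  Combine using the Brahmagupta–Fibonacci identity (a² + b²)(c² + d²) = (ac − bd)² + (ad + bc)² = (ac + bd)² + (ad − bc)²:
  53 · 109 = 5777: from (2² + 7²)(3² + 10²), take (2·3 − 7·10, 2·10 + 7·3) = (6 − 70, 20 + 21) = (-64, 41); dropping signs (only squares matter) gives (64, 41); check 64² + 41² = 4096 + 1681 = 5777 ✓.
Step 4: Order so x ≤ y and verify: 41² + 64² = 1681 + 4096 = 5777 = n. ✓

n = 5777 = 41² + 64² (one valid representation with x ≤ y).


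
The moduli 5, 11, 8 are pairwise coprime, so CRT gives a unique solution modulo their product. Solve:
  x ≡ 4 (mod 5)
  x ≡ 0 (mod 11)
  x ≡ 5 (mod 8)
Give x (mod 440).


Moduli 5, 11, 8 are pairwise coprime; by CRT there is a unique solution modulo M = 5 · 11 · 8 = 440.
Solve pairwise, accumulating the modulus:
  Start with x ≡ 4 (mod 5).
  Combine with x ≡ 0 (mod 11): since gcd(5, 11) = 1, we get a unique residue mod 55.
    Write x = 4 + 5·t and substitute into x ≡ 0 (mod 11): 5·t ≡ 0 − 4 = -4 (mod 11).
    Reduce coefficients mod 11: 5·t ≡ 7 (mod 11).
    The inverse of 5 mod 11 is 9 (since 5·9 = 45 = 4·11 + 1), so t ≡ 9·7 = 63 ≡ 8 (mod 11).
    Then x = 4 + 5·8 = 44, valid modulo lcm(5, 11) = 55: x ≡ 44 (mod 55).
  Combine with x ≡ 5 (mod 8): since gcd(55, 8) = 1, we get a unique residue mod 440.
    Write x = 44 + 55·t and substitute into x ≡ 5 (mod 8): 55·t ≡ 5 − 44 = -39 (mod 8).
    Reduce coefficients mod 8: 7·t ≡ 1 (mod 8).
    The inverse of 7 mod 8 is 7 (since 7·7 = 49 = 6·8 + 1), so t ≡ 7·1 = 7 ≡ 7 (mod 8).
    Then x = 44 + 55·7 = 429, valid modulo lcm(55, 8) = 440: x ≡ 429 (mod 440).
Verify: 429 mod 5 = 4 ✓, 429 mod 11 = 0 ✓, 429 mod 8 = 5 ✓.

x ≡ 429 (mod 440).


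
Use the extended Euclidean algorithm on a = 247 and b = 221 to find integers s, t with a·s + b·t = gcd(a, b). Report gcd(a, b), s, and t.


Euclidean algorithm on (247, 221) — divide until remainder is 0:
  247 = 1 · 221 + 26
  221 = 8 · 26 + 13
  26 = 2 · 13 + 0
gcd(247, 221) = 13.
Track Bezout coefficients alongside the remainders: start with r₀ = 247 = a·1 + b·0 (s = 1, t = 0) and r₁ = 221 = a·0 + b·1 (s = 0, t = 1); each new remainder r_{k+1} = r_{k-1} − q_k·r_k inherits s_{k+1} = s_{k-1} − q_k·s_k, t_{k+1} = t_{k-1} − q_k·t_k, so r_k = a·s_k + b·t_k at every step:
  q = 1: r = 26, s = 1 − 1·0 = 1, t = 0 − 1·1 = -1  (check: 247·1 + 221·(-1) = 26)
  q = 8: r = 13, s = 0 − 8·1 = -8, t = 1 − 8·(-1) = 9  (check: 247·(-8) + 221·9 = 13)
The row with r = 13 (the gcd) gives the Bezout coefficients s = -8, t = 9.
Result: 247 · (-8) + 221 · (9) = 13.

gcd(247, 221) = 13; s = -8, t = 9 (check: 247·(-8) + 221·9 = 13).


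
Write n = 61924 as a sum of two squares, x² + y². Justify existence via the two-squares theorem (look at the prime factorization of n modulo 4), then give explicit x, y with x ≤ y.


Step 1: Factor n = 61924 = 2^2 · 113 · 137.
Step 2: Check the mod-4 condition on each prime factor: 2 = 2 (special); 113 ≡ 1 (mod 4), exponent 1; 137 ≡ 1 (mod 4), exponent 1.
All primes ≡ 3 (mod 4) appear to even exponent (or don't appear), so by the two-squares theorem n IS expressible as a sum of two squares.
Step 3: Build a representation. Group n = k² · m with k = 2 and m = 113 · 137 = 15481 (a product of primes ≡ 1 (mod 4)); a representation of m scales to one of n via (k·x)² + (k·y)² = k²(x² + y²). Each prime p ≡ 1 (mod 4) is itself a sum of two squares; find a² by testing p − a² for a perfect square:
  113: 113 − 1² = 112, 113 − 2² = 109, 113 − 3² = 104, 113 − 4² = 97, 113 − 5² = 88, 113 − 6² = 77, 113 − 7² = 64 = 8² ⇒ 113 = 7² + 8².
  137: 137 − 1² = 136, 137 − 2² = 133, 137 − 3² = 128, 137 − 4² = 121 = 11² ⇒ 137 = 4² + 11².
  Combine using the Brahmagupta–Fibonacci identity (a² + b²)(c² + d²) = (ac − bd)² + (ad + bc)² = (ac + bd)² + (ad − bc)²:
  113 · 137 = 15481: from (7² + 8²)(4² + 11²), take (7·4 − 8·11, 7·11 + 8·4) = (28 − 88, 77 + 32) = (-60, 109); dropping signs (only squares matter) gives (60, 109); check 60² + 109² = 3600 + 11881 = 15481 ✓.
  Scale by k = 2: (2·60, 2·109) = (120, 218).
Step 4: Order so x ≤ y and verify: 120² + 218² = 14400 + 47524 = 61924 = n. ✓

n = 61924 = 120² + 218² (one valid representation with x ≤ y).


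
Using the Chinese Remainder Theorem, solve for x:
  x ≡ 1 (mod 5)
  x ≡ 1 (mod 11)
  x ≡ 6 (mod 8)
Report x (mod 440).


Moduli 5, 11, 8 are pairwise coprime; by CRT there is a unique solution modulo M = 5 · 11 · 8 = 440.
Solve pairwise, accumulating the modulus:
  Start with x ≡ 1 (mod 5).
  Combine with x ≡ 1 (mod 11): since gcd(5, 11) = 1, we get a unique residue mod 55.
    Write x = 1 + 5·t and substitute into x ≡ 1 (mod 11): 5·t ≡ 1 − 1 = 0 (mod 11).
    The inverse of 5 mod 11 is 9 (since 5·9 = 45 = 4·11 + 1), so t ≡ 9·0 = 0 ≡ 0 (mod 11).
    Then x = 1 + 5·0 = 1, valid modulo lcm(5, 11) = 55: x ≡ 1 (mod 55).
  Combine with x ≡ 6 (mod 8): since gcd(55, 8) = 1, we get a unique residue mod 440.
    Write x = 1 + 55·t and substitute into x ≡ 6 (mod 8): 55·t ≡ 6 − 1 = 5 (mod 8).
    Reduce coefficients mod 8: 7·t ≡ 5 (mod 8).
    The inverse of 7 mod 8 is 7 (since 7·7 = 49 = 6·8 + 1), so t ≡ 7·5 = 35 ≡ 3 (mod 8).
    Then x = 1 + 55·3 = 166, valid modulo lcm(55, 8) = 440: x ≡ 166 (mod 440).
Verify: 166 mod 5 = 1 ✓, 166 mod 11 = 1 ✓, 166 mod 8 = 6 ✓.

x ≡ 166 (mod 440).


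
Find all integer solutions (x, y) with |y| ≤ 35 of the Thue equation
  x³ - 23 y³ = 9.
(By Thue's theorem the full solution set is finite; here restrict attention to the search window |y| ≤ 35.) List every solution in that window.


The equation is x³ - 23y³ = 9. For fixed y, x³ = 23·y³ + 9, so a solution requires the RHS to be a perfect cube.
Strategy: iterate y from -35 to 35, compute RHS = 23·y³ + 9, and check whether it is a (positive or negative) perfect cube.
Check small values of y:
  y = 0: RHS = 9 is not a perfect cube.
  y = 1: RHS = 32 is not a perfect cube.
  y = -1: RHS = -14 is not a perfect cube.
  y = 2: RHS = 193 is not a perfect cube.
  y = -2: RHS = -175 is not a perfect cube.
  y = 3: RHS = 630 is not a perfect cube.
  y = -3: RHS = -612 is not a perfect cube.
Continuing the search up to |y| = 35 finds no solutions either.
No (x, y) in the scanned range satisfies the equation.

No integer solutions with |y| ≤ 35.


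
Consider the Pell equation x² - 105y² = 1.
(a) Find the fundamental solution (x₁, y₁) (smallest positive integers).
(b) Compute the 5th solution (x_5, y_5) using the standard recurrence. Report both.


Step 1: Find the fundamental solution (x₁, y₁) of x² - 105y² = 1.
  Expand √105 as a continued fraction. a₀ = ⌊√105⌋ = 10; iterate m_{k+1} = d_k·a_k − m_k, d_{k+1} = (105 − m_{k+1}²)/d_k, a_{k+1} = ⌊(a₀ + m_{k+1})/d_{k+1}⌋ (starting m₀ = 0, d₀ = 1), with convergents p_k = a_k·p_{k-1} + p_{k-2}, q_k = a_k·q_{k-1} + q_{k-2} (p₋₁ = 1, q₋₁ = 0):
  k = 0: a₀ = 10; p₀/q₀ = 10/1; p₀² − 105·q₀² = 100 − 105 = -5.
  k = 1: m = 10, d = 5, a = ⌊(10 + 10)/5⌋ = 4; p/q = (4·10 + 1)/(4·1 + 0) = 41/4; p² − 105·q² = 1681 − 1680 = 1.
  The first convergent with p² − 105·q² = 1 gives the fundamental solution (x₁, y₁) = (41, 4).
Step 2: Apply the recurrence (x_{n+1}, y_{n+1}) = (x₁x_n + 105y₁y_n, x₁y_n + y₁x_n) repeatedly.
  From (x_1, y_1) = (41, 4): x_2 = 41·41 + 105·4·4 = 3361; y_2 = 41·4 + 4·41 = 328.
  From (x_2, y_2) = (3361, 328): x_3 = 41·3361 + 105·4·328 = 275561; y_3 = 41·328 + 4·3361 = 26892.
  From (x_3, y_3) = (275561, 26892): x_4 = 41·275561 + 105·4·26892 = 22592641; y_4 = 41·26892 + 4·275561 = 2204816.
  From (x_4, y_4) = (22592641, 2204816): x_5 = 41·22592641 + 105·4·2204816 = 1852321001; y_5 = 41·2204816 + 4·22592641 = 180768020.
Step 3: Verify x_5² - 105·y_5² = 3431093090745642001 - 3431093090745642000 = 1 (should be 1). ✓

(x_1, y_1) = (41, 4); (x_5, y_5) = (1852321001, 180768020).


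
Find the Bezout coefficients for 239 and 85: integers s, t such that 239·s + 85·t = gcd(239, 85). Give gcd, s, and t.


Euclidean algorithm on (239, 85) — divide until remainder is 0:
  239 = 2 · 85 + 69
  85 = 1 · 69 + 16
  69 = 4 · 16 + 5
  16 = 3 · 5 + 1
  5 = 5 · 1 + 0
gcd(239, 85) = 1.
Track Bezout coefficients alongside the remainders: start with r₀ = 239 = a·1 + b·0 (s = 1, t = 0) and r₁ = 85 = a·0 + b·1 (s = 0, t = 1); each new remainder r_{k+1} = r_{k-1} − q_k·r_k inherits s_{k+1} = s_{k-1} − q_k·s_k, t_{k+1} = t_{k-1} − q_k·t_k, so r_k = a·s_k + b·t_k at every step:
  q = 2: r = 69, s = 1 − 2·0 = 1, t = 0 − 2·1 = -2  (check: 239·1 + 85·(-2) = 69)
  q = 1: r = 16, s = 0 − 1·1 = -1, t = 1 − 1·(-2) = 3  (check: 239·(-1) + 85·3 = 16)
  q = 4: r = 5, s = 1 − 4·(-1) = 5, t = -2 − 4·3 = -14  (check: 239·5 + 85·(-14) = 5)
  q = 3: r = 1, s = -1 − 3·5 = -16, t = 3 − 3·(-14) = 45  (check: 239·(-16) + 85·45 = 1)
The row with r = 1 (the gcd) gives the Bezout coefficients s = -16, t = 45.
Result: 239 · (-16) + 85 · (45) = 1.

gcd(239, 85) = 1; s = -16, t = 45 (check: 239·(-16) + 85·45 = 1).


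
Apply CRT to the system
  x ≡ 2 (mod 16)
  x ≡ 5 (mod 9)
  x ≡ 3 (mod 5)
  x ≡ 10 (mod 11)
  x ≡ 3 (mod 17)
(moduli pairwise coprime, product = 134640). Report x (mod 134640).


Product of moduli M = 16 · 9 · 5 · 11 · 17 = 134640.
Merge one congruence at a time:
  Start: x ≡ 2 (mod 16).
  Combine with x ≡ 5 (mod 9); new modulus lcm = 144.
    Write x = 2 + 16·t and substitute into x ≡ 5 (mod 9): 16·t ≡ 5 − 2 = 3 (mod 9).
    Reduce coefficients mod 9: 7·t ≡ 3 (mod 9).
    The inverse of 7 mod 9 is 4 (since 7·4 = 28 = 3·9 + 1), so t ≡ 4·3 = 12 ≡ 3 (mod 9).
    Then x = 2 + 16·3 = 50, valid modulo lcm(16, 9) = 144: x ≡ 50 (mod 144).
  Combine with x ≡ 3 (mod 5); new modulus lcm = 720.
    Write x = 50 + 144·t and substitute into x ≡ 3 (mod 5): 144·t ≡ 3 − 50 = -47 (mod 5).
    Reduce coefficients mod 5: 4·t ≡ 3 (mod 5).
    The inverse of 4 mod 5 is 4 (since 4·4 = 16 = 3·5 + 1), so t ≡ 4·3 = 12 ≡ 2 (mod 5).
    Then x = 50 + 144·2 = 338, valid modulo lcm(144, 5) = 720: x ≡ 338 (mod 720).
  Combine with x ≡ 10 (mod 11); new modulus lcm = 7920.
    Write x = 338 + 720·t and substitute into x ≡ 10 (mod 11): 720·t ≡ 10 − 338 = -328 (mod 11).
    Reduce coefficients mod 11: 5·t ≡ 2 (mod 11).
    The inverse of 5 mod 11 is 9 (since 5·9 = 45 = 4·11 + 1), so t ≡ 9·2 = 18 ≡ 7 (mod 11).
    Then x = 338 + 720·7 = 5378, valid modulo lcm(720, 11) = 7920: x ≡ 5378 (mod 7920).
  Combine with x ≡ 3 (mod 17); new modulus lcm = 134640.
    Write x = 5378 + 7920·t and substitute into x ≡ 3 (mod 17): 7920·t ≡ 3 − 5378 = -5375 (mod 17).
    Reduce coefficients mod 17: 15·t ≡ 14 (mod 17).
    The inverse of 15 mod 17 is 8 (since 15·8 = 120 = 7·17 + 1), so t ≡ 8·14 = 112 ≡ 10 (mod 17).
    Then x = 5378 + 7920·10 = 84578, valid modulo lcm(7920, 17) = 134640: x ≡ 84578 (mod 134640).
Verify against each original: 84578 mod 16 = 2, 84578 mod 9 = 5, 84578 mod 5 = 3, 84578 mod 11 = 10, 84578 mod 17 = 3.

x ≡ 84578 (mod 134640).


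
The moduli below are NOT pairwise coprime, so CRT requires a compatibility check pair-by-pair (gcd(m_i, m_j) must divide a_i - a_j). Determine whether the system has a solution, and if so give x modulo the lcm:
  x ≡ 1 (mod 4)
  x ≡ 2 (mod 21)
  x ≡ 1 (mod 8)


Moduli 4, 21, 8 are not pairwise coprime, so CRT works modulo lcm(m_i) when all pairwise compatibility conditions hold.
Pairwise compatibility: gcd(m_i, m_j) must divide a_i - a_j for every pair.
Merge one congruence at a time:
  Start: x ≡ 1 (mod 4).
  Combine with x ≡ 2 (mod 21): gcd(4, 21) = 1; 2 - 1 = 1, which IS divisible by 1, so compatible.
    Write x = 1 + 4·t and substitute into x ≡ 2 (mod 21): 4·t ≡ 2 − 1 = 1 (mod 21).
    The inverse of 4 mod 21 is 16 (since 4·16 = 64 = 3·21 + 1), so t ≡ 16·1 = 16 ≡ 16 (mod 21).
    Then x = 1 + 4·16 = 65, valid modulo lcm(4, 21) = 84: x ≡ 65 (mod 84).
  Combine with x ≡ 1 (mod 8): gcd(84, 8) = 4; 1 - 65 = -64, which IS divisible by 4, so compatible.
    Write x = 65 + 84·t and substitute into x ≡ 1 (mod 8): 84·t ≡ 1 − 65 = -64 (mod 8).
    Divide the congruence (and modulus) by g = 4: 21·t ≡ -16 (mod 2).
    Reduce coefficients mod 2: 1·t ≡ 0 (mod 2).
    So t ≡ 0 (mod 2).
    Then x = 65 + 84·0 = 65, valid modulo lcm(84, 8) = 168: x ≡ 65 (mod 168).
Verify: 65 mod 4 = 1, 65 mod 21 = 2, 65 mod 8 = 1.

x ≡ 65 (mod 168).
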